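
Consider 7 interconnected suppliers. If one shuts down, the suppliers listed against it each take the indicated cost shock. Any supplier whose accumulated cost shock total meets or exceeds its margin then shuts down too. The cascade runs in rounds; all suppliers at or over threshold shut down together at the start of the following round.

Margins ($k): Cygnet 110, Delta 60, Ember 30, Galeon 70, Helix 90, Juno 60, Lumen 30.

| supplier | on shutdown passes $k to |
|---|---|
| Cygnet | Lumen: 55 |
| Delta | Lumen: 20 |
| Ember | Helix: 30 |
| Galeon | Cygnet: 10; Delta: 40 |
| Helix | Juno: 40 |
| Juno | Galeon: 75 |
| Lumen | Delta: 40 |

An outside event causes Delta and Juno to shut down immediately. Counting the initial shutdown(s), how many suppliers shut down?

Round 1 — Delta, Juno shut down (initial).
  Galeon: +75 → 75 ≥ 70
  Lumen: +20 → 20 < 30
Round 2 — Galeon shuts down.
  Cygnet: +10 → 10 < 110
No further shutdowns.

3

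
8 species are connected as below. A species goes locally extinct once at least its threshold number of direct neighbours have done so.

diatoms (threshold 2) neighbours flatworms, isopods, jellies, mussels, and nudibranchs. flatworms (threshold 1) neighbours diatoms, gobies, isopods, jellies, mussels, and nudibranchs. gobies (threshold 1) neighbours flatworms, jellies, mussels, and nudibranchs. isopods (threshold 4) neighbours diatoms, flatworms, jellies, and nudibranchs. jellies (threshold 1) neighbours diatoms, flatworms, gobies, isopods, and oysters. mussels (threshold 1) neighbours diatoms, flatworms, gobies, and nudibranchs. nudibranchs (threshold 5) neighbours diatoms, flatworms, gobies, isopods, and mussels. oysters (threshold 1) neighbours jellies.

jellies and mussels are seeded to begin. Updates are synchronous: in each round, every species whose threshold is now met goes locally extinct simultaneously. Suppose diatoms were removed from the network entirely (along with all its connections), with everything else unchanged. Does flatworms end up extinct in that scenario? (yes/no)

With diatoms removed:
Round 1 — jellies, mussels go locally extinct (initial).
Round 2 — checking thresholds:
  flatworms: 2 of 5 neighbours ≥ 1, goes locally extinct.
  gobies: 2 of 4 neighbours ≥ 1, goes locally extinct.
  isopods: 1 of 3 neighbours < 4, below threshold.
  nudibranchs: 1 of 4 neighbours < 5, below threshold.
  oysters: 1 of 1 neighbours ≥ 1, goes locally extinct.
Round 3 — no new extinctions; cascade stops.

yes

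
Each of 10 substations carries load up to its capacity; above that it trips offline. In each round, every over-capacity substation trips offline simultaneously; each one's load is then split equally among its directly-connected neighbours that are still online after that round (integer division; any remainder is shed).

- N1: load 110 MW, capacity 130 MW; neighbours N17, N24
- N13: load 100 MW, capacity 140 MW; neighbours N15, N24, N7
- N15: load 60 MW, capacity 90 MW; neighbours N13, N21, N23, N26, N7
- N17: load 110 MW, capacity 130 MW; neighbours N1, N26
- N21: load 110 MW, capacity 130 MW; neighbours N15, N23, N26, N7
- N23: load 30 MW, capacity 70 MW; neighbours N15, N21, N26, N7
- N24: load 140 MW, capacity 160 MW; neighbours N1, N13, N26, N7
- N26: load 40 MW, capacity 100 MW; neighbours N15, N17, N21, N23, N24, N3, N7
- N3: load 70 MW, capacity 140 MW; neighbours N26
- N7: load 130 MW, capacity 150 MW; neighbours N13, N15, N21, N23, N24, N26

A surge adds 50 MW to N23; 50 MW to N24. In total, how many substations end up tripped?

9

Round 1 — N23 at 80 > 70; N24 at 190 > 160. N23, N24 trip offline.
  N23 sheds 80 MW to N15, N21, N26, N7: 20 each.
    N15: 60+20 = 80 ≤ 90
    N21: 110+20 = 130 ≤ 130
    N26: 40+20 = 60 ≤ 100
    N7: 130+20 = 150 ≤ 150
  N24 sheds 190 MW to N1, N13, N26, N7: 47 each (2 lost).
    N1: 110+47 = 157 > 130
    N13: 100+47 = 147 > 140
    N26: 60+47 = 107 > 100
    N7: 150+47 = 197 > 150
Round 2 — N1, N13, N26, N7 trip offline.
  N1 sheds 157 MW to N17: 157 each.
    N17: 110+157 = 267 > 130
  N13 sheds 147 MW to N15: 147 each.
    N15: 80+147 = 227 > 90
  N26 sheds 107 MW to N15, N17, N21, N3: 26 each (3 lost).
    N15: 227+26 = 253 > 90
    N17: 267+26 = 293 > 130
    N21: 130+26 = 156 > 130
    N3: 70+26 = 96 ≤ 140
  N7 sheds 197 MW to N15, N21: 98 each (1 lost).
    N15: 253+98 = 351 > 90
    N21: 156+98 = 254 > 130
Round 3 — N15, N17, N21 trip offline.
  N15 sheds 351 MW: no online neighbours, lost.
  N17 sheds 293 MW: no online neighbours, lost.
  N21 sheds 254 MW: no online neighbours, lost.
No further trips.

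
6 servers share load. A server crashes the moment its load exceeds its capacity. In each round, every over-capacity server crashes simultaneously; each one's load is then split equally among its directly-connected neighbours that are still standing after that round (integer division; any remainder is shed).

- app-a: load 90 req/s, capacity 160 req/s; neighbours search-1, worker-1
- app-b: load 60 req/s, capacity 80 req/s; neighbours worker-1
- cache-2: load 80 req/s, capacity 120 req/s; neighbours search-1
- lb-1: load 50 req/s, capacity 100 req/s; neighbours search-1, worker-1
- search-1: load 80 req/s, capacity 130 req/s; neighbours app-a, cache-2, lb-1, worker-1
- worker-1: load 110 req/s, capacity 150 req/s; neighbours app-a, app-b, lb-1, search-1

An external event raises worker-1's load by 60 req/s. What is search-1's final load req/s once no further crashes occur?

122

Round 1 — worker-1 at 170 > 150. worker-1 crashes.
  worker-1 sheds 170 req/s to app-a, app-b, lb-1, search-1: 42 each (2 lost).
    app-a: 90+42 = 132 ≤ 160
    app-b: 60+42 = 102 > 80
    lb-1: 50+42 = 92 ≤ 100
    search-1: 80+42 = 122 ≤ 130
Round 2 — app-b crashes.
  app-b sheds 102 req/s: no online neighbours, lost.
No further crashes.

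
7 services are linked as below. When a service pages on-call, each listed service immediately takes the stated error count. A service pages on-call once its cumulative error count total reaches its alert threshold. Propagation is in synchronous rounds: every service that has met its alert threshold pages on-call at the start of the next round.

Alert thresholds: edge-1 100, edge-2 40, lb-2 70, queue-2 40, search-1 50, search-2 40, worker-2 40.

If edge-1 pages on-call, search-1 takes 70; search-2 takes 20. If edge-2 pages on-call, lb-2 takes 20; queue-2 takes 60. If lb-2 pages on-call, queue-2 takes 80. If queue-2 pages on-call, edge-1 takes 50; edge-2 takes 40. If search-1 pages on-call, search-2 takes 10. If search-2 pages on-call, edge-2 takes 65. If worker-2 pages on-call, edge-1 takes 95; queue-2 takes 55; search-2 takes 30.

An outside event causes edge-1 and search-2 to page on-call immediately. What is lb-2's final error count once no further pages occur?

20

Round 1 — edge-1, search-2 page on-call (initial).
  edge-2: +65 → 65 ≥ 40
  search-1: +70 → 70 ≥ 50
Round 2 — edge-2, search-1 page on-call.
  lb-2: +20 → 20 < 70
  queue-2: +60 → 60 ≥ 40
Round 3 — queue-2 pages on-call.
No further pages.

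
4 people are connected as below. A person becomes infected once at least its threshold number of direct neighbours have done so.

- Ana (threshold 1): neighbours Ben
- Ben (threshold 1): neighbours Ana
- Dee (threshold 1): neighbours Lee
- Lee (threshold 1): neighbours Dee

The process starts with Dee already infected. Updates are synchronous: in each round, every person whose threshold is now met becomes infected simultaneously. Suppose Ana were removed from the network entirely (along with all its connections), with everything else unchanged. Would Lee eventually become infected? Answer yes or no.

With Ana removed:
Round 1 — Dee becomes infected (initial).
Round 2 — checking thresholds:
  Lee: 1 of 1 neighbours ≥ 1, becomes infected.
Round 3 — no new infections; cascade stops.

yes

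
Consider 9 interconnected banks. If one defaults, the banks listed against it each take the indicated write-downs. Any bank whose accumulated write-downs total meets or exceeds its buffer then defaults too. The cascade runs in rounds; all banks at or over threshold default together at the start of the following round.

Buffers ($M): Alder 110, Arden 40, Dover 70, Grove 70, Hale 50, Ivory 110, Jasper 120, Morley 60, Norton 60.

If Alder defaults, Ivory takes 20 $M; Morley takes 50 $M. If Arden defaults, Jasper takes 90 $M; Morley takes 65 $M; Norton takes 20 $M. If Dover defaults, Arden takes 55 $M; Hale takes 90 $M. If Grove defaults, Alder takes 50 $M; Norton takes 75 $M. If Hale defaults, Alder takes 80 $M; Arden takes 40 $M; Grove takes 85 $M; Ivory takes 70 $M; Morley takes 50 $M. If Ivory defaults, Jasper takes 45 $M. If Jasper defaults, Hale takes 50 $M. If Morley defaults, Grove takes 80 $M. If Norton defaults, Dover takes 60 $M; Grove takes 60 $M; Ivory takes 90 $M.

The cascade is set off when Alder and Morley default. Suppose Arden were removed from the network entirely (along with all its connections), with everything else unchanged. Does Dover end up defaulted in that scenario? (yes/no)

With Arden removed:
Round 1 — Alder, Morley default (initial).
  Grove: +80 → 80 ≥ 70
  Ivory: +20 → 20 < 110
Round 2 — Grove defaults.
  Norton: +75 → 75 ≥ 60
Round 3 — Norton defaults.
  Dover: +60 → 60 < 70
  Ivory: +90 → 110 ≥ 110
Round 4 — Ivory defaults.
  Jasper: +45 → 45 < 120
No further defaults.

no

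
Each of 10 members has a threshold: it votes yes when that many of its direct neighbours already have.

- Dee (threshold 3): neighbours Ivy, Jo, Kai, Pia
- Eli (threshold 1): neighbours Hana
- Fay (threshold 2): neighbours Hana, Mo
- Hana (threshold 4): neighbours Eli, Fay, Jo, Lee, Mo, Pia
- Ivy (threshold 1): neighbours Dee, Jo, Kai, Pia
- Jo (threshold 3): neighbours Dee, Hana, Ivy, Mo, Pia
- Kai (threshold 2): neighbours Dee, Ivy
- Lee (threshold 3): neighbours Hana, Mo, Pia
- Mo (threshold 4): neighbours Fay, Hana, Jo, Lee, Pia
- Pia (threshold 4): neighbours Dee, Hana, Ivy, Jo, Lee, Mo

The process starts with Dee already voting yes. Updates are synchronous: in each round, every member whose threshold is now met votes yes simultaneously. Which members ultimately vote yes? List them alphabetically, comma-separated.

Round 1 — Dee votes yes (initial).
Round 2 — checking thresholds:
  Ivy: 1 of 4 neighbours ≥ 1, votes yes.
  Jo: 1 of 5 neighbours < 3, below threshold.
  Kai: 1 of 2 neighbours < 2, below threshold.
  Pia: 1 of 6 neighbours < 4, below threshold.
Round 3 — checking thresholds:
  Jo: 2 of 5 neighbours < 3, below threshold.
  Kai: 2 of 2 neighbours ≥ 2, votes yes.
  Pia: 2 of 6 neighbours < 4, below threshold.
Round 4 — no new yes votes; cascade stops.

Dee, Ivy, Kai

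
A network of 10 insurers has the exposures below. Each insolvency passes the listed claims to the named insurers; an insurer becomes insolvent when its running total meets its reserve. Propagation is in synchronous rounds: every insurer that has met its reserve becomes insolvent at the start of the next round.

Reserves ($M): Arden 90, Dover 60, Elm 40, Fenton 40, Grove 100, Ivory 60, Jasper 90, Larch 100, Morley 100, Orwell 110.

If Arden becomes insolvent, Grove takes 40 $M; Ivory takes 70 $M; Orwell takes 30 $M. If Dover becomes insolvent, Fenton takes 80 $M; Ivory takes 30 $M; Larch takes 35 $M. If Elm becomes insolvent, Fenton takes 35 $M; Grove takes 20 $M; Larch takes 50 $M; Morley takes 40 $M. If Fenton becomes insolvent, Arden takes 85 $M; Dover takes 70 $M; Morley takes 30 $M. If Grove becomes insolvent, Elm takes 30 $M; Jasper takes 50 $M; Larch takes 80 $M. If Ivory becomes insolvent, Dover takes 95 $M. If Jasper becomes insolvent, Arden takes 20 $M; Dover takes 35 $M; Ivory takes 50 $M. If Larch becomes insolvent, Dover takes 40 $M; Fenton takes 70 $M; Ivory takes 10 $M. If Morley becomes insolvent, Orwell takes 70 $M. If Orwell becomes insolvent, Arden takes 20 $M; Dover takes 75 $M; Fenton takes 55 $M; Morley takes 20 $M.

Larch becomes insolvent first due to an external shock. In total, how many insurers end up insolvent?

Round 1 — Larch becomes insolvent (initial).
  Dover: +40 → 40 < 60
  Fenton: +70 → 70 ≥ 40
  Ivory: +10 → 10 < 60
Round 2 — Fenton becomes insolvent.
  Arden: +85 → 85 < 90
  Dover: +70 → 110 ≥ 60
  Morley: +30 → 30 < 100
Round 3 — Dover becomes insolvent.
  Ivory: +30 → 40 < 60
No further insolvencies.

3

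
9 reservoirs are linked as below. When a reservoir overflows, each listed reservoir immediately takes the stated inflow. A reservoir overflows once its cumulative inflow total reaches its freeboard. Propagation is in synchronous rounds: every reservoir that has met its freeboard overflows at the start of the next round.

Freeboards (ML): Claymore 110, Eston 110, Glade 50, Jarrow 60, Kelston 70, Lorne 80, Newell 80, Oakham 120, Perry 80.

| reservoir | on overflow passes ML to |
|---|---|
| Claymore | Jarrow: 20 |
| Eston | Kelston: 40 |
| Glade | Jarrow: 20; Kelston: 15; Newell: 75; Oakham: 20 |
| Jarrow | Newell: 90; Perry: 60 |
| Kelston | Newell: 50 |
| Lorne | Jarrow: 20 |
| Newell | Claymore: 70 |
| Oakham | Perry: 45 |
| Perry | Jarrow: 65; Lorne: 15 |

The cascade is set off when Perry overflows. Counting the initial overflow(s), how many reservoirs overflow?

Round 1 — Perry overflows (initial).
  Jarrow: +65 → 65 ≥ 60
  Lorne: +15 → 15 < 80
Round 2 — Jarrow overflows.
  Newell: +90 → 90 ≥ 80
Round 3 — Newell overflows.
  Claymore: +70 → 70 < 110
No further overflows.

3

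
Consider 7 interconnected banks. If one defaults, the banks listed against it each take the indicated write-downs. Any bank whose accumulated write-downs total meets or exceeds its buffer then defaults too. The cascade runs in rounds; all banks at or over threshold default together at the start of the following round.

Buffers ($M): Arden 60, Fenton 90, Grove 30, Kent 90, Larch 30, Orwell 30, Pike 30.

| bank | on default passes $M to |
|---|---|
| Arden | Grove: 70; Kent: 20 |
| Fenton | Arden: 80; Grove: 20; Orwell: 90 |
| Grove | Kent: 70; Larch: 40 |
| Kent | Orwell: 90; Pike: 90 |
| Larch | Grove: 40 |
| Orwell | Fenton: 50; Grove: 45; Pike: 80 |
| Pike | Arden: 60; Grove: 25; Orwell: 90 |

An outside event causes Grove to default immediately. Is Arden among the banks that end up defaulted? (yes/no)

Round 1 — Grove defaults (initial).
  Kent: +70 → 70 < 90
  Larch: +40 → 40 ≥ 30
Round 2 — Larch defaults.
No further defaults.

no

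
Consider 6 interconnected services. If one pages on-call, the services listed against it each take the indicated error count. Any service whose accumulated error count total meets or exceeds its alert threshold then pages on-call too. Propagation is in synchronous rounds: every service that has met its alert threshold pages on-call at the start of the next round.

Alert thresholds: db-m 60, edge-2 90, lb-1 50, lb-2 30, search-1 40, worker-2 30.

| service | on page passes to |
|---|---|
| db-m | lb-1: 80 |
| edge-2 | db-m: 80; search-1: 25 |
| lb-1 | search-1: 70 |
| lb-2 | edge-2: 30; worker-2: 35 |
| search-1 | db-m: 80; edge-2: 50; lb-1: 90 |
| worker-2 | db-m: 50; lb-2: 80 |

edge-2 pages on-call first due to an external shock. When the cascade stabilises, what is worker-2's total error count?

Round 1 — edge-2 pages on-call (initial).
  db-m: +80 → 80 ≥ 60
  search-1: +25 → 25 < 40
Round 2 — db-m pages on-call.
  lb-1: +80 → 80 ≥ 50
Round 3 — lb-1 pages on-call.
  search-1: +70 → 95 ≥ 40
Round 4 — search-1 pages on-call.
No further pages.

0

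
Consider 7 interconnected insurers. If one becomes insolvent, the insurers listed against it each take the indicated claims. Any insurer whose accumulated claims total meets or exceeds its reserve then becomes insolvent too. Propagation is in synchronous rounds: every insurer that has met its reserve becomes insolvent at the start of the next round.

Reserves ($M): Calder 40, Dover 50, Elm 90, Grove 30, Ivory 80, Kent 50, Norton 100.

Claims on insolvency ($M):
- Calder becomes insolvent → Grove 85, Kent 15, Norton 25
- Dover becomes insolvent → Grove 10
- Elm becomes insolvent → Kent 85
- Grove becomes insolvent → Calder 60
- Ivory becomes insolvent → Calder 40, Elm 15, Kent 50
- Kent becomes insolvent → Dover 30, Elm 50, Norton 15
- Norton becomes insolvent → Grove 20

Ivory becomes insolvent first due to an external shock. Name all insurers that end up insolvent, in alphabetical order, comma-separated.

Calder, Grove, Ivory, Kent

Round 1 — Ivory becomes insolvent (initial).
  Calder: +40 → 40 ≥ 40
  Elm: +15 → 15 < 90
  Kent: +50 → 50 ≥ 50
Round 2 — Calder, Kent become insolvent.
  Dover: +30 → 30 < 50
  Elm: +50 → 65 < 90
  Grove: +85 → 85 ≥ 30
  Norton: +25+15 → 40 < 100
Round 3 — Grove becomes insolvent.
No further insolvencies.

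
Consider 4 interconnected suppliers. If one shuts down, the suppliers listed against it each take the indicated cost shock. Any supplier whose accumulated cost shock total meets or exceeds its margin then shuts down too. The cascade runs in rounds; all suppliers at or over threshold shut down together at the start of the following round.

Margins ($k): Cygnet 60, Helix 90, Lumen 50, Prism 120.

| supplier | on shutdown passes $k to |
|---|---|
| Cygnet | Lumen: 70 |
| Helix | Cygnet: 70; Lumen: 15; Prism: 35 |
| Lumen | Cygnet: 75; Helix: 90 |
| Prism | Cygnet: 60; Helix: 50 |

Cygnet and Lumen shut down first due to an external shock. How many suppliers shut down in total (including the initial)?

Round 1 — Cygnet, Lumen shut down (initial).
  Helix: +90 → 90 ≥ 90
Round 2 — Helix shuts down.
  Prism: +35 → 35 < 120
No further shutdowns.

3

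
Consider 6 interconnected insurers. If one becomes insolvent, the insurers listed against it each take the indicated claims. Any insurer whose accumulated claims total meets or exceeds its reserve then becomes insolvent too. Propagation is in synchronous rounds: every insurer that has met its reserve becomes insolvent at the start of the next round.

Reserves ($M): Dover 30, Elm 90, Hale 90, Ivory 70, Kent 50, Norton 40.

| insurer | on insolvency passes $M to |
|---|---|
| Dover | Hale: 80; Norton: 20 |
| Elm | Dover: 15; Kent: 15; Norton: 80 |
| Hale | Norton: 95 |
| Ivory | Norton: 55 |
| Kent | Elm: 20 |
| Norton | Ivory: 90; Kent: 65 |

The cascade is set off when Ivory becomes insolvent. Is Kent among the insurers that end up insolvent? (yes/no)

Round 1 — Ivory becomes insolvent (initial).
  Norton: +55 → 55 ≥ 40
Round 2 — Norton becomes insolvent.
  Kent: +65 → 65 ≥ 50
Round 3 — Kent becomes insolvent.
  Elm: +20 → 20 < 90
No further insolvencies.

yes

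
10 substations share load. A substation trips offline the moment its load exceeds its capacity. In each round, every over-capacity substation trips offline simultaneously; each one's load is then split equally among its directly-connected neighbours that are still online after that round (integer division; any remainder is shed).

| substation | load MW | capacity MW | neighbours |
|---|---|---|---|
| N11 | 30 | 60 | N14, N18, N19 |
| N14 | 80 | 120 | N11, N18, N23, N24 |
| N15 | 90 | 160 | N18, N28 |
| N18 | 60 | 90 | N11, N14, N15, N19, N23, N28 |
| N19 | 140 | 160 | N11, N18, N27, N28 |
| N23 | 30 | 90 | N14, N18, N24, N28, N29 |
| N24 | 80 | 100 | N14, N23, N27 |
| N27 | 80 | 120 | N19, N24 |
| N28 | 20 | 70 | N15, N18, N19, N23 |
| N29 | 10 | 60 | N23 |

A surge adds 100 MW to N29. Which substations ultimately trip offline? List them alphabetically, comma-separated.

N11, N14, N18, N19, N23, N24, N27, N28, N29

Round 1 — N29 at 110 > 60. N29 trips offline.
  N29 sheds 110 MW to N23: 110 each.
    N23: 30+110 = 140 > 90
Round 2 — N23 trips offline.
  N23 sheds 140 MW to N14, N18, N24, N28: 35 each.
    N14: 80+35 = 115 ≤ 120
    N18: 60+35 = 95 > 90
    N24: 80+35 = 115 > 100
    N28: 20+35 = 55 ≤ 70
Round 3 — N18, N24 trip offline.
  N18 sheds 95 MW to N11, N14, N15, N19, N28: 19 each.
    N11: 30+19 = 49 ≤ 60
    N14: 115+19 = 134 > 120
    N15: 90+19 = 109 ≤ 160
    N19: 140+19 = 159 ≤ 160
    N28: 55+19 = 74 > 70
  N24 sheds 115 MW to N14, N27: 57 each (1 lost).
    N14: 134+57 = 191 > 120
    N27: 80+57 = 137 > 120
Round 4 — N14, N27, N28 trip offline.
  N14 sheds 191 MW to N11: 191 each.
    N11: 49+191 = 240 > 60
  N27 sheds 137 MW to N19: 137 each.
    N19: 159+137 = 296 > 160
  N28 sheds 74 MW to N15, N19: 37 each.
    N15: 109+37 = 146 ≤ 160
    N19: 296+37 = 333 > 160
Round 5 — N11, N19 trip offline.
  N11 sheds 240 MW: no online neighbours, lost.
  N19 sheds 333 MW: no online neighbours, lost.
No further trips.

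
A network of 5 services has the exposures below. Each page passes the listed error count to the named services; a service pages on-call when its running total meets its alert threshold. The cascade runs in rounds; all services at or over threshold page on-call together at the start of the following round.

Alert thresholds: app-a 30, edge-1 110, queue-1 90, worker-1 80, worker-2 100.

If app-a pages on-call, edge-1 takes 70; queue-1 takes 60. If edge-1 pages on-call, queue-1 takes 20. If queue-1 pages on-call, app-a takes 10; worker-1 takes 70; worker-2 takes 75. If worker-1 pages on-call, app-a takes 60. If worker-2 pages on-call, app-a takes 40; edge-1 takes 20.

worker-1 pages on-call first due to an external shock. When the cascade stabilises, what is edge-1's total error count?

Round 1 — worker-1 pages on-call (initial).
  app-a: +60 → 60 ≥ 30
Round 2 — app-a pages on-call.
  edge-1: +70 → 70 < 110
  queue-1: +60 → 60 < 90
No further pages.

70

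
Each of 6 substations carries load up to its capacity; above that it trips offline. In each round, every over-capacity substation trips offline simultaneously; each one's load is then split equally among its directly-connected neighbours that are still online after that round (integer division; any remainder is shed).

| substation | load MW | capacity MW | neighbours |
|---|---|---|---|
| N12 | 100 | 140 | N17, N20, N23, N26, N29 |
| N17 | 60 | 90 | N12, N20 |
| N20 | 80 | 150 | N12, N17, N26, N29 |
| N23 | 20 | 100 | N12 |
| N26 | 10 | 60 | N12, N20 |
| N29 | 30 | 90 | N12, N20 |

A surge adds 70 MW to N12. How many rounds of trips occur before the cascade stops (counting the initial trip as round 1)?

4

Round 1 — N12 at 170 > 140. N12 trips offline.
  N12 sheds 170 MW to N17, N20, N23, N26, N29: 34 each.
    N17: 60+34 = 94 > 90
    N20: 80+34 = 114 ≤ 150
    N23: 20+34 = 54 ≤ 100
    N26: 10+34 = 44 ≤ 60
    N29: 30+34 = 64 ≤ 90
Round 2 — N17 trips offline.
  N17 sheds 94 MW to N20: 94 each.
    N20: 114+94 = 208 > 150
Round 3 — N20 trips offline.
  N20 sheds 208 MW to N26, N29: 104 each.
    N26: 44+104 = 148 > 60
    N29: 64+104 = 168 > 90
Round 4 — N26, N29 trip offline.
  N26 sheds 148 MW: no online neighbours, lost.
  N29 sheds 168 MW: no online neighbours, lost.
No further trips.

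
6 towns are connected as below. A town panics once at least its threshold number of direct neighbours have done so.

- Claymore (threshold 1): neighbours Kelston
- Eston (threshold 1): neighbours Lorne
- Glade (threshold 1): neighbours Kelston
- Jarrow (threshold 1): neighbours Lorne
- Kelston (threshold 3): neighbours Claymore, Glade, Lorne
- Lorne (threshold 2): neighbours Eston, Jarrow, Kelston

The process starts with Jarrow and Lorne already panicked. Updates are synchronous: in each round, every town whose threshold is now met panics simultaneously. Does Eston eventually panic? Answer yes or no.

Round 1 — Jarrow, Lorne panic (initial).
Round 2 — checking thresholds:
  Eston: 1 of 1 neighbours ≥ 1, panics.
  Kelston: 1 of 3 neighbours < 3, below threshold.
Round 3 — no new panics; cascade stops.

yes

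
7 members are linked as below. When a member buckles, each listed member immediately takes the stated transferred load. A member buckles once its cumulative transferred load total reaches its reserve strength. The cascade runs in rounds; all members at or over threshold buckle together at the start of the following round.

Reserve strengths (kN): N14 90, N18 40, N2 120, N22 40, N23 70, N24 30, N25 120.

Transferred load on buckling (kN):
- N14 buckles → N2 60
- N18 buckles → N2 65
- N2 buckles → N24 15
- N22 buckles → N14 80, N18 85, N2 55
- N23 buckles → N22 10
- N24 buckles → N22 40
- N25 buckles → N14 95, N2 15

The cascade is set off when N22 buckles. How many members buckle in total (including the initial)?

Round 1 — N22 buckles (initial).
  N14: +80 → 80 < 90
  N18: +85 → 85 ≥ 40
  N2: +55 → 55 < 120
Round 2 — N18 buckles.
  N2: +65 → 120 ≥ 120
Round 3 — N2 buckles.
  N24: +15 → 15 < 30
No further bucklings.

3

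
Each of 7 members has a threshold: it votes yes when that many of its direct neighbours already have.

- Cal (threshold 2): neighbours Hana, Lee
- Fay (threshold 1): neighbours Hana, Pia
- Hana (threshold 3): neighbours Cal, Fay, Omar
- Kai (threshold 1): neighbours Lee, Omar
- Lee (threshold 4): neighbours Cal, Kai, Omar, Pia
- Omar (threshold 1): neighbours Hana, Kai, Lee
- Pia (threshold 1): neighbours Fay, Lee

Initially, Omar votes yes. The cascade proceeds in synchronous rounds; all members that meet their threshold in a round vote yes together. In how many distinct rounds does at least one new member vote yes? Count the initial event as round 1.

Round 1 — Omar votes yes (initial).
Round 2 — checking thresholds:
  Hana: 1 of 3 neighbours < 3, not yet.
  Kai: 1 of 2 neighbours ≥ 1, votes yes.
  Lee: 1 of 4 neighbours < 4, not yet.
Round 3 — no new yes votes; cascade stops.

2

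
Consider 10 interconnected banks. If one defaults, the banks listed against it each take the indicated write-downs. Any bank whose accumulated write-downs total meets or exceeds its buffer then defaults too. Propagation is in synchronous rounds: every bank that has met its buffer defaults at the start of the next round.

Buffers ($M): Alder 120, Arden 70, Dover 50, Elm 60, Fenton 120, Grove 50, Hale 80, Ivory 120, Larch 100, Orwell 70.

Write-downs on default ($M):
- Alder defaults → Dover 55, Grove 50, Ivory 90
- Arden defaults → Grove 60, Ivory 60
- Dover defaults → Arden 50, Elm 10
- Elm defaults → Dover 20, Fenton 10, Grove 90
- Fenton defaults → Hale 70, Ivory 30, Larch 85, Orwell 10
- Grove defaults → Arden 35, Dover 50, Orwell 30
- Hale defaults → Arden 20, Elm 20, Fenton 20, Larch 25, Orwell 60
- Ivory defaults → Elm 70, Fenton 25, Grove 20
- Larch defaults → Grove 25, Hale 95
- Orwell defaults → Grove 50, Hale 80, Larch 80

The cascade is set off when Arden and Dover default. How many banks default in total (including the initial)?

3

Round 1 — Arden, Dover default (initial).
  Elm: +10 → 10 < 60
  Grove: +60 → 60 ≥ 50
  Ivory: +60 → 60 < 120
Round 2 — Grove defaults.
  Orwell: +30 → 30 < 70
No further defaults.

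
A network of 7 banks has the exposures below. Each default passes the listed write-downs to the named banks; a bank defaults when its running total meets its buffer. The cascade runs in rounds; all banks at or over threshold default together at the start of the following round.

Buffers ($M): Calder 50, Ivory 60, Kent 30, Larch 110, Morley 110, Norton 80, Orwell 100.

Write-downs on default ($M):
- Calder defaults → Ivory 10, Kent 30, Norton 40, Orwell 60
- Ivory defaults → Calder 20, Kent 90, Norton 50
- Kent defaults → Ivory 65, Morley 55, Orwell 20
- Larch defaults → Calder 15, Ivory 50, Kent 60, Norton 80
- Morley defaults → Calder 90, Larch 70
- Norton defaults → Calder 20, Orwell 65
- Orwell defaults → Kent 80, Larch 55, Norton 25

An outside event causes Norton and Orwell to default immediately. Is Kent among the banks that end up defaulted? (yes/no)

yes

Round 1 — Norton, Orwell default (initial).
  Calder: +20 → 20 < 50
  Kent: +80 → 80 ≥ 30
  Larch: +55 → 55 < 110
Round 2 — Kent defaults.
  Ivory: +65 → 65 ≥ 60
  Morley: +55 → 55 < 110
Round 3 — Ivory defaults.
  Calder: +20 → 40 < 50
No further defaults.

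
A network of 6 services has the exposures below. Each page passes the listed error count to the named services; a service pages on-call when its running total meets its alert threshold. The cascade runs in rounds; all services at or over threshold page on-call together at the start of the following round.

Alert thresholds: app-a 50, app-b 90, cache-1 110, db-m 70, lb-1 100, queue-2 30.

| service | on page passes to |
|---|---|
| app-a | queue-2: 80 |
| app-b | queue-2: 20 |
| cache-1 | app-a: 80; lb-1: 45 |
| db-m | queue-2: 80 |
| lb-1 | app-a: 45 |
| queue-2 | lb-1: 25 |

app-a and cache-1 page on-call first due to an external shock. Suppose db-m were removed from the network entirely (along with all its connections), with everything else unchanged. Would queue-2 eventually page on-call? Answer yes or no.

With db-m removed:
Round 1 — app-a, cache-1 page on-call (initial).
  lb-1: +45 → 45 < 100
  queue-2: +80 → 80 ≥ 30
Round 2 — queue-2 pages on-call.
  lb-1: +25 → 70 < 100
No further pages.

yes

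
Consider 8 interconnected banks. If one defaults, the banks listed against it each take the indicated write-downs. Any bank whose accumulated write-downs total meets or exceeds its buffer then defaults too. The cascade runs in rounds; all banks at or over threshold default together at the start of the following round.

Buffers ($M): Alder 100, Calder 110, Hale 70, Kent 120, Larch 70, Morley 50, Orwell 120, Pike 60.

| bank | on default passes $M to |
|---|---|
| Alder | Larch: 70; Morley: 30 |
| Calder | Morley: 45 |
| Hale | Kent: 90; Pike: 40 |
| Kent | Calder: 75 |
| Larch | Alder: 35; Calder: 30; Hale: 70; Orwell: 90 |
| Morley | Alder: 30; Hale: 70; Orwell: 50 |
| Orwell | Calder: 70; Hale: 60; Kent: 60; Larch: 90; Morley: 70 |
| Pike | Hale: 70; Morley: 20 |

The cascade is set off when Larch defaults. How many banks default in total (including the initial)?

Round 1 — Larch defaults (initial).
  Alder: +35 → 35 < 100
  Calder: +30 → 30 < 110
  Hale: +70 → 70 ≥ 70
  Orwell: +90 → 90 < 120
Round 2 — Hale defaults.
  Kent: +90 → 90 < 120
  Pike: +40 → 40 < 60
No further defaults.

2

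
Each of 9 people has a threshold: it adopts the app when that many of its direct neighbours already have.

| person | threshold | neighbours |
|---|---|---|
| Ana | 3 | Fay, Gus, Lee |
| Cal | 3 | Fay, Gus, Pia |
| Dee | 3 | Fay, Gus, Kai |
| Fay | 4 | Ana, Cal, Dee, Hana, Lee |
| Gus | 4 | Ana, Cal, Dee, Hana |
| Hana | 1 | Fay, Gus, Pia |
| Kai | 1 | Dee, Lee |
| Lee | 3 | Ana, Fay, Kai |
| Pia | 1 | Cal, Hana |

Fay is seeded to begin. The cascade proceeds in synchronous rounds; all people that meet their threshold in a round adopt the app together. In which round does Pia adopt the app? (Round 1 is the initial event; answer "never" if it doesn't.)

3

Round 1 — Fay adopts the app (initial).
Round 2 — checking thresholds:
  Ana: 1 of 3 neighbours < 3, holds.
  Cal: 1 of 3 neighbours < 3, holds.
  Dee: 1 of 3 neighbours < 3, holds.
  Hana: 1 of 3 neighbours ≥ 1, adopts the app.
  Lee: 1 of 3 neighbours < 3, holds.
Round 3 — checking thresholds:
  Ana: 1 of 3 neighbours < 3, holds.
  Cal: 1 of 3 neighbours < 3, holds.
  Dee: 1 of 3 neighbours < 3, holds.
  Gus: 1 of 4 neighbours < 4, holds.
  Lee: 1 of 3 neighbours < 3, holds.
  Pia: 1 of 2 neighbours ≥ 1, adopts the app.
Round 4 — no new adoptions; cascade stops.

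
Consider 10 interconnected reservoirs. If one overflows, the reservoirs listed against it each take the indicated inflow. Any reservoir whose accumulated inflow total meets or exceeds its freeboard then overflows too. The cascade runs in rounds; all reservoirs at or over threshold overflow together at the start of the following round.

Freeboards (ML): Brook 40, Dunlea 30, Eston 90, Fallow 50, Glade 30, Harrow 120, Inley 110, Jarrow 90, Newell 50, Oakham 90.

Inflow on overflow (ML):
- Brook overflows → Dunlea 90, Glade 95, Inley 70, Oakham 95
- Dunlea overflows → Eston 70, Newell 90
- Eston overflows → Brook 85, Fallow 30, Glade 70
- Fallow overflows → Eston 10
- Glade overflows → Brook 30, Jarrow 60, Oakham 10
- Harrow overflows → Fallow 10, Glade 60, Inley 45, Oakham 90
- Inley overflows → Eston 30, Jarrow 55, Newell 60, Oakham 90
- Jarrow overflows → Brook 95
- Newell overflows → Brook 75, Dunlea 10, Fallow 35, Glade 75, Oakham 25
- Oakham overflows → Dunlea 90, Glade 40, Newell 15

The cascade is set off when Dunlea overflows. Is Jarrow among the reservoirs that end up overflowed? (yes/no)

Round 1 — Dunlea overflows (initial).
  Eston: +70 → 70 < 90
  Newell: +90 → 90 ≥ 50
Round 2 — Newell overflows.
  Brook: +75 → 75 ≥ 40
  Fallow: +35 → 35 < 50
  Glade: +75 → 75 ≥ 30
  Oakham: +25 → 25 < 90
Round 3 — Brook, Glade overflow.
  Inley: +70 → 70 < 110
  Jarrow: +60 → 60 < 90
  Oakham: +95+10 → 130 ≥ 90
Round 4 — Oakham overflows.
No further overflows.

no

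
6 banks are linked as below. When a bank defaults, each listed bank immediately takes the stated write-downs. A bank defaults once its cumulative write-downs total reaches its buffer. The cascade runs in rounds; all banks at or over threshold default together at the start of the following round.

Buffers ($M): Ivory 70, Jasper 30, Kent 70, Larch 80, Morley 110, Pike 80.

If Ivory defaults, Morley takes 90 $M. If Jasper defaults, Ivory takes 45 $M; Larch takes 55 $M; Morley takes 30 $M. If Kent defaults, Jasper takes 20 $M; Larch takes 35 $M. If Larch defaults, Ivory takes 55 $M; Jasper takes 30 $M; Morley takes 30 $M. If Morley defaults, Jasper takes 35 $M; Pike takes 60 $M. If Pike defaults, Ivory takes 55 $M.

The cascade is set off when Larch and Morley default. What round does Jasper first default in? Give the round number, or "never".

2

Round 1 — Larch, Morley default (initial).
  Ivory: +55 → 55 < 70
  Jasper: +30+35 → 65 ≥ 30
  Pike: +60 → 60 < 80
Round 2 — Jasper defaults.
  Ivory: +45 → 100 ≥ 70
Round 3 — Ivory defaults.
No further defaults.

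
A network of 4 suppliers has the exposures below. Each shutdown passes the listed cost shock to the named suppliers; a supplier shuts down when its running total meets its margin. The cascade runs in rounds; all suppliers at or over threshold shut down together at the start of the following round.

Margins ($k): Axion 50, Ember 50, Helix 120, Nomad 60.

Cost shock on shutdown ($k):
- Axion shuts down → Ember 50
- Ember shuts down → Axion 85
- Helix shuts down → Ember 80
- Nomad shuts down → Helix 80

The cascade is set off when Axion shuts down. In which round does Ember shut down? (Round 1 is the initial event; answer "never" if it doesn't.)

2

Round 1 — Axion shuts down (initial).
  Ember: +50 → 50 ≥ 50
Round 2 — Ember shuts down.
No further shutdowns.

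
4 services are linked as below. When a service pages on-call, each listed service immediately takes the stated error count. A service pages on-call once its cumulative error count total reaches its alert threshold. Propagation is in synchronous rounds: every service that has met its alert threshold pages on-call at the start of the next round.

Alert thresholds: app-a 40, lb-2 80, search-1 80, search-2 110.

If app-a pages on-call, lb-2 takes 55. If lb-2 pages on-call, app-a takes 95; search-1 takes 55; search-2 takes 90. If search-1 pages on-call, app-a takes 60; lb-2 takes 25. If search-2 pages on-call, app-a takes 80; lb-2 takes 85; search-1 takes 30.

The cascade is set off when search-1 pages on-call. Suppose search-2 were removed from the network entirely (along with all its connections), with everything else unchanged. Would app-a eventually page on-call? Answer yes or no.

yes

With search-2 removed:
Round 1 — search-1 pages on-call (initial).
  app-a: +60 → 60 ≥ 40
  lb-2: +25 → 25 < 80
Round 2 — app-a pages on-call.
  lb-2: +55 → 80 ≥ 80
Round 3 — lb-2 pages on-call.
No further pages.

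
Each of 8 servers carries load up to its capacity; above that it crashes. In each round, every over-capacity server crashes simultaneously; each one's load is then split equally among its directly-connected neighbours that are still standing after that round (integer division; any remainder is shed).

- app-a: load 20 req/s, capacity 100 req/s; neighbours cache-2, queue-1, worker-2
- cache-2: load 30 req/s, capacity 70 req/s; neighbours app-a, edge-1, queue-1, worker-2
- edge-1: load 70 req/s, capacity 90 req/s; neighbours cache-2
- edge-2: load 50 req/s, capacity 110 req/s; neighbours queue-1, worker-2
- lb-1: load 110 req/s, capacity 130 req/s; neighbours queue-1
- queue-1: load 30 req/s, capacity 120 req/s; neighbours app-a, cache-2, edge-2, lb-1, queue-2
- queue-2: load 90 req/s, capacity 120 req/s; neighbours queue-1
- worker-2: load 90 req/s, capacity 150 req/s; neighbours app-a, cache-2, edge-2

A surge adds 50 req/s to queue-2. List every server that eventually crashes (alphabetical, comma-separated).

cache-2, edge-1, lb-1, queue-1, queue-2

Round 1 — queue-2 at 140 > 120. queue-2 crashes.
  queue-2 sheds 140 req/s to queue-1: 140 each.
    queue-1: 30+140 = 170 > 120
Round 2 — queue-1 crashes.
  queue-1 sheds 170 req/s to app-a, cache-2, edge-2, lb-1: 42 each (2 lost).
    app-a: 20+42 = 62 ≤ 100
    cache-2: 30+42 = 72 > 70
    edge-2: 50+42 = 92 ≤ 110
    lb-1: 110+42 = 152 > 130
Round 3 — cache-2, lb-1 crash.
  cache-2 sheds 72 req/s to app-a, edge-1, worker-2: 24 each.
    app-a: 62+24 = 86 ≤ 100
    edge-1: 70+24 = 94 > 90
    worker-2: 90+24 = 114 ≤ 150
  lb-1 sheds 152 req/s: no online neighbours, lost.
Round 4 — edge-1 crashes.
  edge-1 sheds 94 req/s: no online neighbours, lost.
No further crashes.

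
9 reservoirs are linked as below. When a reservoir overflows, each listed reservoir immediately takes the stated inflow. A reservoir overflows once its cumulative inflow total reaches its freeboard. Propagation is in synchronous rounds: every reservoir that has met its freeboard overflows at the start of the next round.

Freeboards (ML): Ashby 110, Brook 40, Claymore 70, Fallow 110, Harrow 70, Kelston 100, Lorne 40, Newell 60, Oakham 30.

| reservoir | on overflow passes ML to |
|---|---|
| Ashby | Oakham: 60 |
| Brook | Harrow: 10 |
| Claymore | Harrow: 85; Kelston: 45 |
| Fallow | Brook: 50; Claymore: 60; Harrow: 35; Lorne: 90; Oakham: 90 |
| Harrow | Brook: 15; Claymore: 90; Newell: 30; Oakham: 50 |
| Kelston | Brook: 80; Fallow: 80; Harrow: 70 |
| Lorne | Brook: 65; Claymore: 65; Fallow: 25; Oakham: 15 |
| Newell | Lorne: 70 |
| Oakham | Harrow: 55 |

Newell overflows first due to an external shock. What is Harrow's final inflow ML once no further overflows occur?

10

Round 1 — Newell overflows (initial).
  Lorne: +70 → 70 ≥ 40
Round 2 — Lorne overflows.
  Brook: +65 → 65 ≥ 40
  Claymore: +65 → 65 < 70
  Fallow: +25 → 25 < 110
  Oakham: +15 → 15 < 30
Round 3 — Brook overflows.
  Harrow: +10 → 10 < 70
No further overflows.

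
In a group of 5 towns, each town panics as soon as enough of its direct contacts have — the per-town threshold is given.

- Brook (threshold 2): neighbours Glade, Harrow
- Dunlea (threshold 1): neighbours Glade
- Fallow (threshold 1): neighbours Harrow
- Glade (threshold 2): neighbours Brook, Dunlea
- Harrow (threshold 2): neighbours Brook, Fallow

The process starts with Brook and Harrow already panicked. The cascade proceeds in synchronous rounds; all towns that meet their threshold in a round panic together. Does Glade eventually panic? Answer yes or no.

Round 1 — Brook, Harrow panic (initial).
Round 2 — checking thresholds:
  Fallow: 1 of 1 neighbours ≥ 1, panics.
  Glade: 1 of 2 neighbours < 2, holds.
Round 3 — no new panics; cascade stops.

no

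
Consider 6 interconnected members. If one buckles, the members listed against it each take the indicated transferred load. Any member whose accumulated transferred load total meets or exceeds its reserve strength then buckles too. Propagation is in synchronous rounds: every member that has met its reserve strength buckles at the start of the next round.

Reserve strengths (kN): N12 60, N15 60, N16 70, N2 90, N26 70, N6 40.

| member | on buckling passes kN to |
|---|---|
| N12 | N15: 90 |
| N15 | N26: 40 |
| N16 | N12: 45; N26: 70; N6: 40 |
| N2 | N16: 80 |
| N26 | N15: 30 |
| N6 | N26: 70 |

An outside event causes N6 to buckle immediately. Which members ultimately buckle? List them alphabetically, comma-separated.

Round 1 — N6 buckles (initial).
  N26: +70 → 70 ≥ 70
Round 2 — N26 buckles.
  N15: +30 → 30 < 60
No further bucklings.

N26, N6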